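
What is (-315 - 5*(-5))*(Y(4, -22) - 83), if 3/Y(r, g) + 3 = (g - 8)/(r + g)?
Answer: 49445/2 ≈ 24723.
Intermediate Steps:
Y(r, g) = 3/(-3 + (-8 + g)/(g + r)) (Y(r, g) = 3/(-3 + (g - 8)/(r + g)) = 3/(-3 + (-8 + g)/(g + r)))
(-315 - 5*(-5))*(Y(4, -22) - 83) = (-315 - 5*(-5))*(3*(-1*(-22) - 1*4)/(8 + 2*(-22) + 3*4) - 83) = (-315 + 25)*(3*(22 - 4)/(8 - 44 + 12) - 83) = -290*(3*18/(-24) - 83) = -290*(3*(-1/24)*18 - 83) = -290*(-9/4 - 83) = -290*(-341/4) = 49445/2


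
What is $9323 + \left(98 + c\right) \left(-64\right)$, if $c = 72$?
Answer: $-1557$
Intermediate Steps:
$9323 + \left(98 + c\right) \left(-64\right) = 9323 + \left(98 + 72\right) \left(-64\right) = 9323 + 170 \left(-64\right) = 9323 - 10880 = -1557$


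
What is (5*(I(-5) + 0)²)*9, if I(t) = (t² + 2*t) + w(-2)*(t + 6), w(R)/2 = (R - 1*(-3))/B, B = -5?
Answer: 47961/5 ≈ 9592.2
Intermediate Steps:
w(R) = -6/5 - 2*R/5 (w(R) = 2*((R - 1*(-3))/(-5)) = 2*((R + 3)*(-⅕)) = 2*((3 + R)*(-⅕)) = 2*(-⅗ - R/5) = -6/5 - 2*R/5)
I(t) = -12/5 + t² + 8*t/5 (I(t) = (t² + 2*t) + (-6/5 - ⅖*(-2))*(t + 6) = (t² + 2*t) + (-6/5 + ⅘)*(6 + t) = (t² + 2*t) - 2*(6 + t)/5 = (t² + 2*t) + (-12/5 - 2*t/5) = -12/5 + t² + 8*t/5)
(5*(I(-5) + 0)²)*9 = (5*((-12/5 + (-5)² + (8/5)*(-5)) + 0)²)*9 = (5*((-12/5 + 25 - 8) + 0)²)*9 = (5*(73/5 + 0)²)*9 = (5*(73/5)²)*9 = (5*(5329/25))*9 = (5329/5)*9 = 47961/5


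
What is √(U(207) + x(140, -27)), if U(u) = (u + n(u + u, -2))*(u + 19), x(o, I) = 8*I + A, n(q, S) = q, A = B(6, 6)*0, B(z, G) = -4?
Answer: 9*√1730 ≈ 374.34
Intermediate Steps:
A = 0 (A = -4*0 = 0)
x(o, I) = 8*I (x(o, I) = 8*I + 0 = 8*I)
U(u) = 3*u*(19 + u) (U(u) = (u + (u + u))*(u + 19) = (u + 2*u)*(19 + u) = (3*u)*(19 + u) = 3*u*(19 + u))
√(U(207) + x(140, -27)) = √(3*207*(19 + 207) + 8*(-27)) = √(3*207*226 - 216) = √(140346 - 216) = √140130 = 9*√1730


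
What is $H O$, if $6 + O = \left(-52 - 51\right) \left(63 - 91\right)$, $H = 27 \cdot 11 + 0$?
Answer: $854766$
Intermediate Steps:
$H = 297$ ($H = 297 + 0 = 297$)
$O = 2878$ ($O = -6 + \left(-52 - 51\right) \left(63 - 91\right) = -6 - -2884 = -6 + 2884 = 2878$)
$H O = 297 \cdot 2878 = 854766$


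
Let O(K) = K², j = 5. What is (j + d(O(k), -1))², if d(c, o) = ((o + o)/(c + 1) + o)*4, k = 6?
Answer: 841/1369 ≈ 0.61432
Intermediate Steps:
d(c, o) = 4*o + 8*o/(1 + c) (d(c, o) = ((2*o)/(1 + c) + o)*4 = (2*o/(1 + c) + o)*4 = (o + 2*o/(1 + c))*4 = 4*o + 8*o/(1 + c))
(j + d(O(k), -1))² = (5 + 4*(-1)*(3 + 6²)/(1 + 6²))² = (5 + 4*(-1)*(3 + 36)/(1 + 36))² = (5 + 4*(-1)*39/37)² = (5 + 4*(-1)*(1/37)*39)² = (5 - 156/37)² = (29/37)² = 841/1369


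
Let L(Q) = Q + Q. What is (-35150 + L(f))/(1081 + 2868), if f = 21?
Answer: -35108/3949 ≈ -8.8904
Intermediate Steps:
L(Q) = 2*Q
(-35150 + L(f))/(1081 + 2868) = (-35150 + 2*21)/(1081 + 2868) = (-35150 + 42)/3949 = -35108*1/3949 = -35108/3949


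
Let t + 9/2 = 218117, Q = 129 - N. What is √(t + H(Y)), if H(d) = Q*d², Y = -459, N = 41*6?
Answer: I*√97726258/2 ≈ 4942.8*I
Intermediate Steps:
N = 246
Q = -117 (Q = 129 - 1*246 = 129 - 246 = -117)
H(d) = -117*d²
t = 436225/2 (t = -9/2 + 218117 = 436225/2 ≈ 2.1811e+5)
√(t + H(Y)) = √(436225/2 - 117*(-459)²) = √(436225/2 - 117*210681) = √(436225/2 - 24649677) = √(-48863129/2) = I*√97726258/2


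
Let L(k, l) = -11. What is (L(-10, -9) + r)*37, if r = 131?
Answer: 4440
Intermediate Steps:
(L(-10, -9) + r)*37 = (-11 + 131)*37 = 120*37 = 4440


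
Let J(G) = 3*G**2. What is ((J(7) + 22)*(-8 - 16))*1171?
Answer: -4749576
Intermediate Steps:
((J(7) + 22)*(-8 - 16))*1171 = ((3*7**2 + 22)*(-8 - 16))*1171 = ((3*49 + 22)*(-24))*1171 = ((147 + 22)*(-24))*1171 = (169*(-24))*1171 = -4056*1171 = -4749576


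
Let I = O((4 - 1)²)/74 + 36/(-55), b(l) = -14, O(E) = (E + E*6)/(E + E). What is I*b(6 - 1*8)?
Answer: 34601/4070 ≈ 8.5015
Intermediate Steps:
O(E) = 7/2 (O(E) = (E + 6*E)/((2*E)) = (7*E)*(1/(2*E)) = 7/2)
I = -4943/8140 (I = (7/2)/74 + 36/(-55) = (7/2)*(1/74) + 36*(-1/55) = 7/148 - 36/55 = -4943/8140 ≈ -0.60725)
I*b(6 - 1*8) = -4943/8140*(-14) = 34601/4070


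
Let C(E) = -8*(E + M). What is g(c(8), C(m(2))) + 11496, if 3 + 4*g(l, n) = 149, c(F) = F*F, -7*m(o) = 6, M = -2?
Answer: 23065/2 ≈ 11533.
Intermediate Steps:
m(o) = -6/7 (m(o) = -1/7*6 = -6/7)
C(E) = 16 - 8*E (C(E) = -8*(E - 2) = -8*(-2 + E) = 16 - 8*E)
c(F) = F**2
g(l, n) = 73/2 (g(l, n) = -3/4 + (1/4)*149 = -3/4 + 149/4 = 73/2)
g(c(8), C(m(2))) + 11496 = 73/2 + 11496 = 23065/2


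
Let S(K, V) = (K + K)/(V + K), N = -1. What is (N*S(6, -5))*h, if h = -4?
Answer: 48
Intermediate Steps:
S(K, V) = 2*K/(K + V) (S(K, V) = (2*K)/(K + V) = 2*K/(K + V))
(N*S(6, -5))*h = -2*6/(6 - 5)*(-4) = -2*6/1*(-4) = -2*6*(-4) = -1*12*(-4) = -12*(-4) = 48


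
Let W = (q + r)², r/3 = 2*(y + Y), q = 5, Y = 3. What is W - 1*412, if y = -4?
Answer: -411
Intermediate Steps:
r = -6 (r = 3*(2*(-4 + 3)) = 3*(2*(-1)) = 3*(-2) = -6)
W = 1 (W = (5 - 6)² = (-1)² = 1)
W - 1*412 = 1 - 1*412 = 1 - 412 = -411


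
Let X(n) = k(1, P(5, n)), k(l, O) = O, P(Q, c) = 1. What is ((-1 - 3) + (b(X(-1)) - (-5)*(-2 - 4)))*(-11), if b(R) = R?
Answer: 363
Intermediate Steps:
X(n) = 1
((-1 - 3) + (b(X(-1)) - (-5)*(-2 - 4)))*(-11) = ((-1 - 3) + (1 - (-5)*(-2 - 4)))*(-11) = (-4 + (1 - (-5)*(-6)))*(-11) = (-4 + (1 - 1*30))*(-11) = (-4 + (1 - 30))*(-11) = (-4 - 29)*(-11) = -33*(-11) = 363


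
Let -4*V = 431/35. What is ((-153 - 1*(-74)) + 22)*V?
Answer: 24567/140 ≈ 175.48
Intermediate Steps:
V = -431/140 (V = -431/(4*35) = -1/4*431/35 = -431/140 ≈ -3.0786)
((-153 - 1*(-74)) + 22)*V = ((-153 - 1*(-74)) + 22)*(-431/140) = ((-153 + 74) + 22)*(-431/140) = (-79 + 22)*(-431/140) = -57*(-431/140) = 24567/140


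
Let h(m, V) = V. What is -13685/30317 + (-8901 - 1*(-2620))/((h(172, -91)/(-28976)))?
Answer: -788234624641/394121 ≈ -2.0000e+6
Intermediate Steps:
-13685/30317 + (-8901 - 1*(-2620))/((h(172, -91)/(-28976))) = -13685/30317 + (-8901 - 1*(-2620))/((-91/(-28976))) = -13685*1/30317 + (-8901 + 2620)/((-91*(-1/28976))) = -1955/4331 - 6281/91/28976 = -1955/4331 - 6281*28976/91 = -1955/4331 - 181998256/91 = -788234624641/394121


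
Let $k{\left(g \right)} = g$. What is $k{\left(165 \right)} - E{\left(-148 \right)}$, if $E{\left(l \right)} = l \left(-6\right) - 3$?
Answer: $-720$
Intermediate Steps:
$E{\left(l \right)} = -3 - 6 l$ ($E{\left(l \right)} = - 6 l - 3 = -3 - 6 l$)
$k{\left(165 \right)} - E{\left(-148 \right)} = 165 - \left(-3 - -888\right) = 165 - \left(-3 + 888\right) = 165 - 885 = -720$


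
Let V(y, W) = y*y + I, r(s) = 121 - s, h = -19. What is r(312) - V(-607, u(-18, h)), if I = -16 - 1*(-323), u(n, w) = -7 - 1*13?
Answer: -368947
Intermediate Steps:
u(n, w) = -20 (u(n, w) = -7 - 13 = -20)
I = 307 (I = -16 + 323 = 307)
V(y, W) = 307 + y**2 (V(y, W) = y*y + 307 = y**2 + 307 = 307 + y**2)
r(312) - V(-607, u(-18, h)) = (121 - 1*312) - (307 + (-607)**2) = (121 - 312) - (307 + 368449) = -191 - 1*368756 = -191 - 368756 = -368947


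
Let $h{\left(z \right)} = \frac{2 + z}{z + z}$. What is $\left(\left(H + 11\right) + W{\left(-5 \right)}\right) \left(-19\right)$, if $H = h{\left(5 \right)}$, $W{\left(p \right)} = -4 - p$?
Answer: $- \frac{2413}{10} \approx -241.3$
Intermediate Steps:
$h{\left(z \right)} = \frac{2 + z}{2 z}$
$H = \frac{7}{10}$ ($H = \frac{2 + 5}{2 \cdot 5} = \frac{1}{2} \cdot \frac{1}{5} \cdot 7 = \frac{7}{10} \approx 0.7$)
$\left(\left(H + 11\right) + W{\left(-5 \right)}\right) \left(-19\right) = \left(\left(\frac{7}{10} + 11\right) - -1\right) \left(-19\right) = \left(\frac{117}{10} + \left(-4 + 5\right)\right) \left(-19\right) = \left(\frac{117}{10} + 1\right) \left(-19\right) = \frac{127}{10} \left(-19\right) = - \frac{2413}{10}$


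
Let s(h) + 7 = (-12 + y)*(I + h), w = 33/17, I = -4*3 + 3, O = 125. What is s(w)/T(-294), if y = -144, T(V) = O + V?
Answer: -18601/2873 ≈ -6.4744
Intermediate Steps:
T(V) = 125 + V
I = -9 (I = -12 + 3 = -9)
w = 33/17 (w = 33*(1/17) = 33/17 ≈ 1.9412)
s(h) = 1397 - 156*h (s(h) = -7 + (-12 - 144)*(-9 + h) = -7 - 156*(-9 + h) = -7 + (1404 - 156*h) = 1397 - 156*h)
s(w)/T(-294) = (1397 - 156*33/17)/(125 - 294) = (1397 - 5148/17)/(-169) = (18601/17)*(-1/169) = -18601/2873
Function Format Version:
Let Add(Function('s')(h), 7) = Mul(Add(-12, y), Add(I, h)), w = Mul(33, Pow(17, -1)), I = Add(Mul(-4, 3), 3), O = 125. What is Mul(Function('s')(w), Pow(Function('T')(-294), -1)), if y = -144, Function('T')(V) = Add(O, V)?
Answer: Rational(-18601, 2873) ≈ -6.4744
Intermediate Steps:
Function('T')(V) = Add(125, V)
I = -9 (I = Add(-12, 3) = -9)
w = Rational(33, 17) (w = Mul(33, Rational(1, 17)) = Rational(33, 17) ≈ 1.9412)
Function('s')(h) = Add(1397, Mul(-156, h)) (Function('s')(h) = Add(-7, Mul(Add(-12, -144), Add(-9, h))) = Add(-7, Mul(-156, Add(-9, h))) = Add(-7, Add(1404, Mul(-156, h))) = Add(1397, Mul(-156, h)))
Mul(Function('s')(w), Pow(Function('T')(-294), -1)) = Mul(Add(1397, Mul(-156, Rational(33, 17))), Pow(Add(125, -294), -1)) = Mul(Add(1397, Rational(-5148, 17)), Pow(-169, -1)) = Mul(Rational(18601, 17), Rational(-1, 169)) = Rational(-18601, 2873)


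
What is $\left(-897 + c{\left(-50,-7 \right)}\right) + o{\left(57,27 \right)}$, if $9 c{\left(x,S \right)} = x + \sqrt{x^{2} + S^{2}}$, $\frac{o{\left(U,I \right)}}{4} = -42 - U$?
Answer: $- \frac{11687}{9} + \frac{\sqrt{2549}}{9} \approx -1292.9$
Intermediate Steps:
$o{\left(U,I \right)} = -168 - 4 U$ ($o{\left(U,I \right)} = 4 \left(-42 - U\right) = -168 - 4 U$)
$c{\left(x,S \right)} = \frac{x}{9} + \frac{\sqrt{S^{2} + x^{2}}}{9}$ ($c{\left(x,S \right)} = \frac{x + \sqrt{x^{2} + S^{2}}}{9} = \frac{x + \sqrt{S^{2} + x^{2}}}{9} = \frac{x}{9} + \frac{\sqrt{S^{2} + x^{2}}}{9}$)
$\left(-897 + c{\left(-50,-7 \right)}\right) + o{\left(57,27 \right)} = \left(-897 + \left(\frac{1}{9} \left(-50\right) + \frac{\sqrt{\left(-7\right)^{2} + \left(-50\right)^{2}}}{9}\right)\right) - 396 = \left(-897 - \left(\frac{50}{9} - \frac{\sqrt{49 + 2500}}{9}\right)\right) - 396 = \left(-897 - \left(\frac{50}{9} - \frac{\sqrt{2549}}{9}\right)\right) - 396 = \left(- \frac{8123}{9} + \frac{\sqrt{2549}}{9}\right) - 396 = - \frac{11687}{9} + \frac{\sqrt{2549}}{9}$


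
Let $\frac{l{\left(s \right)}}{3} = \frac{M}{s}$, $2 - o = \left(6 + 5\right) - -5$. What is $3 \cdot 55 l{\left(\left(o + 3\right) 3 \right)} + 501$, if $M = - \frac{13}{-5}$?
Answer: $462$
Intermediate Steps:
$o = -14$ ($o = 2 - \left(\left(6 + 5\right) - -5\right) = 2 - \left(11 + 5\right) = 2 - 16 = -14$)
$M = \frac{13}{5}$ ($M = \left(-13\right) \left(- \frac{1}{5}\right) = \frac{13}{5} \approx 2.6$)
$l{\left(s \right)} = \frac{39}{5 s}$ ($l{\left(s \right)} = 3 \frac{13}{5 s} = \frac{39}{5 s}$)
$3 \cdot 55 l{\left(\left(o + 3\right) 3 \right)} + 501 = 3 \cdot 55 \frac{39}{5 \left(-14 + 3\right) 3} + 501 = 165 \frac{39}{5 \left(\left(-11\right) 3\right)} + 501 = 165 \frac{39}{5 \left(-33\right)} + 501 = 165 \cdot \frac{39}{5} \left(- \frac{1}{33}\right) + 501 = 165 \left(- \frac{13}{55}\right) + 501 = -39 + 501 = 462$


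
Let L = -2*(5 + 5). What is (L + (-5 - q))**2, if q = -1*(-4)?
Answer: 841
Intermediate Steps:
q = 4
L = -20 (L = -2*10 = -20)
(L + (-5 - q))**2 = (-20 + (-5 - 1*4))**2 = (-20 + (-5 - 4))**2 = (-20 - 9)**2 = (-29)**2 = 841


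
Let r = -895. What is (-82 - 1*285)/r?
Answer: 367/895 ≈ 0.41006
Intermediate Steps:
(-82 - 1*285)/r = (-82 - 1*285)/(-895) = (-82 - 285)*(-1/895) = -367*(-1/895) = 367/895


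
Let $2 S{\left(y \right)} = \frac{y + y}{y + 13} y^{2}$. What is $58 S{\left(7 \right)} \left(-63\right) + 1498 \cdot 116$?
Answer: $\frac{1111019}{10} \approx 1.111 \cdot 10^{5}$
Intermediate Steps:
$S{\left(y \right)} = \frac{y^{3}}{13 + y}$ ($S{\left(y \right)} = \frac{\frac{y + y}{y + 13} y^{2}}{2} = \frac{\frac{2 y}{13 + y} y^{2}}{2} = \frac{2 y^{3} \frac{1}{13 + y}}{2} = \frac{y^{3}}{13 + y}$)
$58 S{\left(7 \right)} \left(-63\right) + 1498 \cdot 116 = 58 \frac{7^{3}}{13 + 7} \left(-63\right) + 1498 \cdot 116 = 58 \cdot \frac{343}{20} \left(-63\right) + 173768 = \frac{9947}{10} \left(-63\right) + 173768 = - \frac{626661}{10} + 173768 = \frac{1111019}{10}$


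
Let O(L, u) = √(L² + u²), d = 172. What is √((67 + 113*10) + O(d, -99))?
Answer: √(1197 + √39385) ≈ 37.356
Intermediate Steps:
√((67 + 113*10) + O(d, -99)) = √((67 + 113*10) + √(172² + (-99)²)) = √((67 + 1130) + √(29584 + 9801)) = √(1197 + √39385)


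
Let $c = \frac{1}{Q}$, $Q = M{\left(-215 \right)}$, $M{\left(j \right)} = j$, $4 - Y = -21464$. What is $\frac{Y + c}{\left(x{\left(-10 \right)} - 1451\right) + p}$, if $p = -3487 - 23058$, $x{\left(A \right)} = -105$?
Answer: $- \frac{271507}{355395} \approx -0.76396$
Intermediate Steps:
$Y = 21468$ ($Y = 4 - -21464 = 4 + 21464 = 21468$)
$Q = -215$
$c = - \frac{1}{215}$ ($c = \frac{1}{-215} = - \frac{1}{215} \approx -0.0046512$)
$p = -26545$
$\frac{Y + c}{\left(x{\left(-10 \right)} - 1451\right) + p} = \frac{21468 - \frac{1}{215}}{\left(-105 - 1451\right) - 26545} = \frac{4615619}{215 \left(-1556 - 26545\right)} = \frac{4615619}{215 \left(-28101\right)} = \frac{4615619}{215} \left(- \frac{1}{28101}\right) = - \frac{271507}{355395}$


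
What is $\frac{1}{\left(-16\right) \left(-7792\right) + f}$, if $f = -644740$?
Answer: $- \frac{1}{520068} \approx -1.9228 \cdot 10^{-6}$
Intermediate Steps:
$\frac{1}{\left(-16\right) \left(-7792\right) + f} = \frac{1}{\left(-16\right) \left(-7792\right) - 644740} = \frac{1}{124672 - 644740} = \frac{1}{-520068} = - \frac{1}{520068}$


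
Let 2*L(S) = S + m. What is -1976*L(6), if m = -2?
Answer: -3952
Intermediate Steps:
L(S) = -1 + S/2 (L(S) = (S - 2)/2 = (-2 + S)/2 = -1 + S/2)
-1976*L(6) = -1976*(-1 + (½)*6) = -1976*(-1 + 3) = -1976*2 = -3952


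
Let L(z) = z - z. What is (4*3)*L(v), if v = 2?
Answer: 0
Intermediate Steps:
L(z) = 0
(4*3)*L(v) = (4*3)*0 = 12*0 = 0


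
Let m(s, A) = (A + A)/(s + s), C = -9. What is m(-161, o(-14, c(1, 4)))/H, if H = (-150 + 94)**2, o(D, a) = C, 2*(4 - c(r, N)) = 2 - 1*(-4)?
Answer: 9/504896 ≈ 1.7825e-5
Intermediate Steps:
c(r, N) = 1 (c(r, N) = 4 - (2 - 1*(-4))/2 = 4 - (2 + 4)/2 = 4 - 1/2*6 = 4 - 3 = 1)
o(D, a) = -9
m(s, A) = A/s (m(s, A) = (2*A)/((2*s)) = (2*A)*(1/(2*s)) = A/s)
H = 3136 (H = (-56)**2 = 3136)
m(-161, o(-14, c(1, 4)))/H = -9/(-161)/3136 = -9*(-1/161)*(1/3136) = (9/161)*(1/3136) = 9/504896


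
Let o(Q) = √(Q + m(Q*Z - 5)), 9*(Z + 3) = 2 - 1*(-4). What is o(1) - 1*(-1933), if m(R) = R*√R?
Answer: 1933 + √(9 - 22*I*√66)/3 ≈ 1936.2 - 3.0728*I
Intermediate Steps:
Z = -7/3 (Z = -3 + (2 - 1*(-4))/9 = -3 + (2 + 4)/9 = -3 + (⅑)*6 = -3 + ⅔ = -7/3 ≈ -2.3333)
m(R) = R^(3/2)
o(Q) = √(Q + (-5 - 7*Q/3)^(3/2)) (o(Q) = √(Q + (Q*(-7/3) - 5)^(3/2)) = √(Q + (-7*Q/3 - 5)^(3/2)) = √(Q + (-5 - 7*Q/3)^(3/2)))
o(1) - 1*(-1933) = √(9*1 + √3*(-15 - 7*1)^(3/2))/3 - 1*(-1933) = √(9 + √3*(-15 - 7)^(3/2))/3 + 1933 = √(9 + √3*(-22)^(3/2))/3 + 1933 = √(9 + √3*(-22*I*√22))/3 + 1933 = √(9 - 22*I*√66)/3 + 1933 = 1933 + √(9 - 22*I*√66)/3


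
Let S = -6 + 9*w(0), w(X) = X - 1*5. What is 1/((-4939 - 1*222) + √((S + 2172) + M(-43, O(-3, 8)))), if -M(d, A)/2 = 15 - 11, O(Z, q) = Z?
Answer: -5161/26633808 - √2113/26633808 ≈ -0.00019550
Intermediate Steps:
w(X) = -5 + X (w(X) = X - 5 = -5 + X)
S = -51 (S = -6 + 9*(-5 + 0) = -6 + 9*(-5) = -6 - 45 = -51)
M(d, A) = -8 (M(d, A) = -2*(15 - 11) = -2*4 = -8)
1/((-4939 - 1*222) + √((S + 2172) + M(-43, O(-3, 8)))) = 1/((-4939 - 1*222) + √((-51 + 2172) - 8)) = 1/((-4939 - 222) + √(2121 - 8)) = 1/(-5161 + √2113)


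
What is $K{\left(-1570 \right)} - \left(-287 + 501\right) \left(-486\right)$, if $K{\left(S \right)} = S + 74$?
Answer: $102508$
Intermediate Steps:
$K{\left(S \right)} = 74 + S$
$K{\left(-1570 \right)} - \left(-287 + 501\right) \left(-486\right) = \left(74 - 1570\right) - \left(-287 + 501\right) \left(-486\right) = -1496 - 214 \left(-486\right) = -1496 - -104004 = -1496 + 104004 = 102508$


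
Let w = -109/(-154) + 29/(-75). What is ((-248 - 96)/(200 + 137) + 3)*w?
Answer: 2473903/3892350 ≈ 0.63558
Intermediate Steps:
w = 3709/11550 (w = -109*(-1/154) + 29*(-1/75) = 109/154 - 29/75 = 3709/11550 ≈ 0.32113)
((-248 - 96)/(200 + 137) + 3)*w = ((-248 - 96)/(200 + 137) + 3)*(3709/11550) = (-344/337 + 3)*(3709/11550) = (667/337)*(3709/11550) = 2473903/3892350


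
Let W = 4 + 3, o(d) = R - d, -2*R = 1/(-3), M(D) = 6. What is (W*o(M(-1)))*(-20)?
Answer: 2450/3 ≈ 816.67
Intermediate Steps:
R = 1/6 (R = -1/2/(-3) = -1/2*(-1/3) = 1/6 ≈ 0.16667)
o(d) = 1/6 - d
W = 7
(W*o(M(-1)))*(-20) = (7*(1/6 - 1*6))*(-20) = (7*(1/6 - 6))*(-20) = (7*(-35/6))*(-20) = -245/6*(-20) = 2450/3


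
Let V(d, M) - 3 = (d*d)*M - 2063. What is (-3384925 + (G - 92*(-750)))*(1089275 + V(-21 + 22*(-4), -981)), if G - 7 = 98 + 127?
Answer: 35040396145878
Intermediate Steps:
G = 232 (G = 7 + (98 + 127) = 7 + 225 = 232)
V(d, M) = -2060 + M*d² (V(d, M) = 3 + ((d*d)*M - 2063) = 3 + (d²*M - 2063) = 3 + (M*d² - 2063) = 3 + (-2063 + M*d²) = -2060 + M*d²)
(-3384925 + (G - 92*(-750)))*(1089275 + V(-21 + 22*(-4), -981)) = (-3384925 + (232 - 92*(-750)))*(1089275 + (-2060 - 981*(-21 + 22*(-4))²)) = (-3384925 + (232 + 69000))*(1089275 + (-2060 - 981*(-21 - 88)²)) = (-3384925 + 69232)*(1089275 + (-2060 - 981*(-109)²)) = -3315693*(1089275 + (-2060 - 981*11881)) = -3315693*(1089275 + (-2060 - 11655261)) = -3315693*(1089275 - 11657321) = -3315693*(-10568046) = 35040396145878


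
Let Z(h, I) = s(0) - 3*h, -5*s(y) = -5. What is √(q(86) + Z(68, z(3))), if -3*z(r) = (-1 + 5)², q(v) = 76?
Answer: I*√127 ≈ 11.269*I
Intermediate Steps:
z(r) = -16/3 (z(r) = -(-1 + 5)²/3 = -⅓*4² = -⅓*16 = -16/3)
s(y) = 1 (s(y) = -⅕*(-5) = 1)
Z(h, I) = 1 - 3*h
√(q(86) + Z(68, z(3))) = √(76 + (1 - 3*68)) = √(76 + (1 - 204)) = √(76 - 203) = √(-127) = I*√127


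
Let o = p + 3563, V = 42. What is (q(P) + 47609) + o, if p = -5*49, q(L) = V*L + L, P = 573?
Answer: 75566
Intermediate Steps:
q(L) = 43*L (q(L) = 42*L + L = 43*L)
p = -245
o = 3318 (o = -245 + 3563 = 3318)
(q(P) + 47609) + o = (43*573 + 47609) + 3318 = (24639 + 47609) + 3318 = 72248 + 3318 = 75566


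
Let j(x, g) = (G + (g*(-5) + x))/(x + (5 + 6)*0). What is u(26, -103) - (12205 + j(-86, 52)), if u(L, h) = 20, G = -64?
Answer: -524160/43 ≈ -12190.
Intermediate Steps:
j(x, g) = (-64 + x - 5*g)/x (j(x, g) = (-64 + (g*(-5) + x))/(x + (5 + 6)*0) = (-64 + (-5*g + x))/(x + 11*0) = (-64 + (x - 5*g))/(x + 0) = (-64 + x - 5*g)/x)
u(26, -103) - (12205 + j(-86, 52)) = 20 - (12205 + (-64 - 86 - 5*52)/(-86)) = 20 - (12205 - (-64 - 86 - 260)/86) = 20 - (12205 - 1/86*(-410)) = 20 - (12205 + 205/43) = 20 - 1*525020/43 = 20 - 525020/43 = -524160/43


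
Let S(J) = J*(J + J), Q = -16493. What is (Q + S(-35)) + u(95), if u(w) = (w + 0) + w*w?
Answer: -4923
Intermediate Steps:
S(J) = 2*J² (S(J) = J*(2*J) = 2*J²)
u(w) = w + w²
(Q + S(-35)) + u(95) = (-16493 + 2*(-35)²) + 95*(1 + 95) = (-16493 + 2*1225) + 95*96 = (-16493 + 2450) + 9120 = -14043 + 9120 = -4923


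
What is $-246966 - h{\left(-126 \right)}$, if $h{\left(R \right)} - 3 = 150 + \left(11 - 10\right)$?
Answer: $-247120$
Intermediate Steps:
$h{\left(R \right)} = 154$ ($h{\left(R \right)} = 3 + \left(150 + \left(11 - 10\right)\right) = 3 + \left(150 + 1\right) = 3 + 151 = 154$)
$-246966 - h{\left(-126 \right)} = -246966 - 154 = -247120$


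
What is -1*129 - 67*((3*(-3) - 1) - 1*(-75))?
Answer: -4484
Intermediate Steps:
-1*129 - 67*((3*(-3) - 1) - 1*(-75)) = -129 - 67*((-9 - 1) + 75) = -129 - 67*(-10 + 75) = -129 - 67*65 = -129 - 4355 = -4484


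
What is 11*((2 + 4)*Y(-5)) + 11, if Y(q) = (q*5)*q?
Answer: 8261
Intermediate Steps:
Y(q) = 5*q² (Y(q) = (5*q)*q = 5*q²)
11*((2 + 4)*Y(-5)) + 11 = 11*((2 + 4)*(5*(-5)²)) + 11 = 11*(6*(5*25)) + 11 = 11*(6*125) + 11 = 11*750 + 11 = 8250 + 11 = 8261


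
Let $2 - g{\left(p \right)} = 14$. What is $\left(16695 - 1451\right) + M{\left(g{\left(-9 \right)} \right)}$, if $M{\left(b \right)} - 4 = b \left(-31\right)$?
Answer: $15620$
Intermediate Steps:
$g{\left(p \right)} = -12$ ($g{\left(p \right)} = 2 - 14 = -12$)
$M{\left(b \right)} = 4 - 31 b$ ($M{\left(b \right)} = 4 + b \left(-31\right) = 4 - 31 b$)
$\left(16695 - 1451\right) + M{\left(g{\left(-9 \right)} \right)} = \left(16695 - 1451\right) + \left(4 - -372\right) = \left(16695 - 1451\right) + \left(4 + 372\right) = 15244 + 376 = 15620$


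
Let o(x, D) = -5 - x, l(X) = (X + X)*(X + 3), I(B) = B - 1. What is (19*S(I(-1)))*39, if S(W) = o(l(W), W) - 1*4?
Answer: -3705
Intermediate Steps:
I(B) = -1 + B
l(X) = 2*X*(3 + X) (l(X) = (2*X)*(3 + X) = 2*X*(3 + X))
S(W) = -9 - 2*W*(3 + W) (S(W) = (-5 - 2*W*(3 + W)) - 1*4 = (-5 - 2*W*(3 + W)) - 4 = -9 - 2*W*(3 + W))
(19*S(I(-1)))*39 = (19*(-9 - 2*(-1 - 1)*(3 + (-1 - 1))))*39 = (19*(-9 - 2*(-2)*(3 - 2)))*39 = (19*(-9 - 2*(-2)*1))*39 = (19*(-9 + 4))*39 = (19*(-5))*39 = -95*39 = -3705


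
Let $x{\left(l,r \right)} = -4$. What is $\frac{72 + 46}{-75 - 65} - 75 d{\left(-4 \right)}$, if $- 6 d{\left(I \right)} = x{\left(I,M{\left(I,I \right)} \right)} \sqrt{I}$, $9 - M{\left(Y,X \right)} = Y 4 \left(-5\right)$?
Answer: $- \frac{59}{70} - 100 i \approx -0.84286 - 100.0 i$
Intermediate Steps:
$M{\left(Y,X \right)} = 9 + 20 Y$ ($M{\left(Y,X \right)} = 9 - Y 4 \left(-5\right) = 9 - 4 Y \left(-5\right) = 9 - - 20 Y = 9 + 20 Y$)
$d{\left(I \right)} = \frac{2 \sqrt{I}}{3}$ ($d{\left(I \right)} = - \frac{\left(-4\right) \sqrt{I}}{6} = \frac{2 \sqrt{I}}{3}$)
$\frac{72 + 46}{-75 - 65} - 75 d{\left(-4 \right)} = \frac{72 + 46}{-75 - 65} - 75 \frac{2 \sqrt{-4}}{3} = \frac{118}{-140} - 75 \frac{2 \cdot 2 i}{3} = 118 \left(- \frac{1}{140}\right) - 75 \frac{4 i}{3} = - \frac{59}{70} - 100 i$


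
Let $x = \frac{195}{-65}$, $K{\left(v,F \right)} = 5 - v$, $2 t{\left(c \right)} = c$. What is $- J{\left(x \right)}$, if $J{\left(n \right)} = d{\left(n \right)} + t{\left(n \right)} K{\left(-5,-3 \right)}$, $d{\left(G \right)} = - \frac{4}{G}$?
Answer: $\frac{41}{3} \approx 13.667$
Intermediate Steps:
$t{\left(c \right)} = \frac{c}{2}$
$x = -3$ ($x = 195 \left(- \frac{1}{65}\right) = -3$)
$J{\left(n \right)} = - \frac{4}{n} + 5 n$ ($J{\left(n \right)} = - \frac{4}{n} + \frac{n}{2} \left(5 - -5\right) = - \frac{4}{n} + \frac{n}{2} \left(5 + 5\right) = - \frac{4}{n} + \frac{n}{2} \cdot 10 = - \frac{4}{n} + 5 n$)
$- J{\left(x \right)} = - (- \frac{4}{-3} + 5 \left(-3\right)) = - (\left(-4\right) \left(- \frac{1}{3}\right) - 15) = - (\frac{4}{3} - 15) = \left(-1\right) \left(- \frac{41}{3}\right) = \frac{41}{3}$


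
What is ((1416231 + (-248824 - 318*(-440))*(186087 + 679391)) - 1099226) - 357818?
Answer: -94254056925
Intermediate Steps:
((1416231 + (-248824 - 318*(-440))*(186087 + 679391)) - 1099226) - 357818 = ((1416231 + (-248824 + 139920)*865478) - 1099226) - 357818 = ((1416231 - 108904*865478) - 1099226) - 357818 = ((1416231 - 94254016112) - 1099226) - 357818 = (-94252599881 - 1099226) - 357818 = -94253699107 - 357818 = -94254056925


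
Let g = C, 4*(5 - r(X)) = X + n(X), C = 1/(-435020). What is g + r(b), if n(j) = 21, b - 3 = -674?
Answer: 72865849/435020 ≈ 167.50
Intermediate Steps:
b = -671 (b = 3 - 674 = -671)
C = -1/435020 ≈ -2.2987e-6
r(X) = -¼ - X/4 (r(X) = 5 - (X + 21)/4 = 5 - (21 + X)/4 = 5 + (-21/4 - X/4) = -¼ - X/4)
g = -1/435020 ≈ -2.2987e-6
g + r(b) = -1/435020 + (-¼ - ¼*(-671)) = -1/435020 + (-¼ + 671/4) = -1/435020 + 335/2 = 72865849/435020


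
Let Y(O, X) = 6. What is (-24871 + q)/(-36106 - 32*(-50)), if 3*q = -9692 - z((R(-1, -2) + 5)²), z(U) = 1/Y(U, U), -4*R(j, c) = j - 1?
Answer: 505831/621108 ≈ 0.81440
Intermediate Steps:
R(j, c) = ¼ - j/4 (R(j, c) = -(j - 1)/4 = -(-1 + j)/4 = ¼ - j/4)
z(U) = ⅙ (z(U) = 1/6 = ⅙)
q = -58153/18 (q = (-9692 - 1*⅙)/3 = (-9692 - ⅙)/3 = (⅓)*(-58153/6) = -58153/18 ≈ -3230.7)
(-24871 + q)/(-36106 - 32*(-50)) = (-24871 - 58153/18)/(-36106 - 32*(-50)) = -505831/(18*(-36106 + 1600)) = -505831/18/(-34506) = -505831/18*(-1/34506) = 505831/621108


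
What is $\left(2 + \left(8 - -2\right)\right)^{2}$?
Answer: $144$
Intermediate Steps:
$\left(2 + \left(8 - -2\right)\right)^{2} = \left(2 + \left(8 + 2\right)\right)^{2} = \left(2 + 10\right)^{2} = 12^{2} = 144$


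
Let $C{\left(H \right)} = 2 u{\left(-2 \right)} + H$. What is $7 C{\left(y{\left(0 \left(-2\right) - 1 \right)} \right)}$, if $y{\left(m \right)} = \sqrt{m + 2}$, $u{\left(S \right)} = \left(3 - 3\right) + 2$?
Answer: $35$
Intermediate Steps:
$u{\left(S \right)} = 2$ ($u{\left(S \right)} = 0 + 2 = 2$)
$y{\left(m \right)} = \sqrt{2 + m}$
$C{\left(H \right)} = 4 + H$ ($C{\left(H \right)} = 2 \cdot 2 + H = 4 + H$)
$7 C{\left(y{\left(0 \left(-2\right) - 1 \right)} \right)} = 7 \left(4 + \sqrt{2 + \left(0 \left(-2\right) - 1\right)}\right) = 7 \left(4 + \sqrt{2 + \left(0 - 1\right)}\right) = 7 \left(4 + \sqrt{2 - 1}\right) = 7 \left(4 + \sqrt{1}\right) = 7 \left(4 + 1\right) = 7 \cdot 5 = 35$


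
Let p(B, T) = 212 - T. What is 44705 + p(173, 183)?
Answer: 44734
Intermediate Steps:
44705 + p(173, 183) = 44705 + (212 - 1*183) = 44705 + (212 - 183) = 44705 + 29 = 44734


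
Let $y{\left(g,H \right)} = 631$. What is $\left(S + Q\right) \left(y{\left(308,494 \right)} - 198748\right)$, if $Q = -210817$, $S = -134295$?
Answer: $68372554104$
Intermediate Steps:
$\left(S + Q\right) \left(y{\left(308,494 \right)} - 198748\right) = \left(-134295 - 210817\right) \left(631 - 198748\right) = \left(-345112\right) \left(-198117\right) = 68372554104$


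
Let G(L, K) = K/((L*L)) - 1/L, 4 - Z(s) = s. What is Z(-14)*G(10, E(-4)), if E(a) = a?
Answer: -63/25 ≈ -2.5200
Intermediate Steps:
Z(s) = 4 - s
G(L, K) = -1/L + K/L² (G(L, K) = K/(L²) - 1/L = K/L² - 1/L = -1/L + K/L²)
Z(-14)*G(10, E(-4)) = (4 - 1*(-14))*((-4 - 1*10)/10²) = (4 + 14)*((-4 - 10)/100) = 18*((1/100)*(-14)) = 18*(-7/50) = -63/25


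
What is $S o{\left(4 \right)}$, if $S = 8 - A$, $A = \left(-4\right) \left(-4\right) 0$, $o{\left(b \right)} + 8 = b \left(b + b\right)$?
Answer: $192$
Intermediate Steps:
$o{\left(b \right)} = -8 + 2 b^{2}$ ($o{\left(b \right)} = -8 + b \left(b + b\right) = -8 + b 2 b = -8 + 2 b^{2}$)
$A = 0$ ($A = 16 \cdot 0 = 0$)
$S = 8$ ($S = 8 - 0 = 8 + 0 = 8$)
$S o{\left(4 \right)} = 8 \left(-8 + 2 \cdot 4^{2}\right) = 8 \left(-8 + 2 \cdot 16\right) = 8 \left(-8 + 32\right) = 8 \cdot 24 = 192$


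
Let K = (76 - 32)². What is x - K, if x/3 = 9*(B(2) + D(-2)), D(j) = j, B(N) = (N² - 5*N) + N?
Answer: -2098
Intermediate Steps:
B(N) = N² - 4*N
K = 1936 (K = 44² = 1936)
x = -162 (x = 3*(9*(2*(-4 + 2) - 2)) = 3*(9*(2*(-2) - 2)) = 3*(9*(-4 - 2)) = 3*(9*(-6)) = 3*(-54) = -162)
x - K = -162 - 1*1936 = -162 - 1936 = -2098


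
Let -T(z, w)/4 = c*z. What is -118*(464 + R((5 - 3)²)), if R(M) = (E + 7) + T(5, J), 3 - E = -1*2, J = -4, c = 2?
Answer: -51448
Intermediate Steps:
E = 5 (E = 3 - (-1)*2 = 3 - 1*(-2) = 3 + 2 = 5)
T(z, w) = -8*z
R(M) = -28 (R(M) = (5 + 7) - 8*5 = 12 - 40 = -28)
-118*(464 + R((5 - 3)²)) = -118*(464 - 28) = -118*436 = -51448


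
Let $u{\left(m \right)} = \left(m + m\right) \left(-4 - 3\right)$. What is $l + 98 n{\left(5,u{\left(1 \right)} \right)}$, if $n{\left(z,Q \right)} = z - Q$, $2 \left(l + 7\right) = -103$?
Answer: $\frac{3607}{2} \approx 1803.5$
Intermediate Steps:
$l = - \frac{117}{2}$ ($l = -7 + \frac{1}{2} \left(-103\right) = -7 - \frac{103}{2} = - \frac{117}{2} \approx -58.5$)
$u{\left(m \right)} = - 14 m$ ($u{\left(m \right)} = 2 m \left(-7\right) = - 14 m$)
$l + 98 n{\left(5,u{\left(1 \right)} \right)} = - \frac{117}{2} + 98 \left(5 - \left(-14\right) 1\right) = - \frac{117}{2} + 98 \left(5 - -14\right) = - \frac{117}{2} + 98 \left(5 + 14\right) = - \frac{117}{2} + 98 \cdot 19 = - \frac{117}{2} + 1862 = \frac{3607}{2}$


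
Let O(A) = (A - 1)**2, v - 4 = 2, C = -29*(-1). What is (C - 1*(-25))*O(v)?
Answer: 1350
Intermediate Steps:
C = 29
v = 6 (v = 4 + 2 = 6)
O(A) = (-1 + A)**2
(C - 1*(-25))*O(v) = (29 - 1*(-25))*(-1 + 6)**2 = (29 + 25)*5**2 = 54*25 = 1350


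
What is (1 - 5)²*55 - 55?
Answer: 825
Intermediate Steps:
(1 - 5)²*55 - 55 = (-4)²*55 - 55 = 16*55 - 55 = 880 - 55 = 825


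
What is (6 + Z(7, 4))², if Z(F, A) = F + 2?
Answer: 225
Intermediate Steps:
Z(F, A) = 2 + F
(6 + Z(7, 4))² = (6 + (2 + 7))² = (6 + 9)² = 15² = 225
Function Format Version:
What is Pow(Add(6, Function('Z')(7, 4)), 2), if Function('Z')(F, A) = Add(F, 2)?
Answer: 225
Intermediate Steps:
Function('Z')(F, A) = Add(2, F)
Pow(Add(6, Function('Z')(7, 4)), 2) = Pow(Add(6, Add(2, 7)), 2) = Pow(Add(6, 9), 2) = Pow(15, 2) = 225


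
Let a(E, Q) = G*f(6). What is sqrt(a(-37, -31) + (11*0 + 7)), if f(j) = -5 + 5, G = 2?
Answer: sqrt(7) ≈ 2.6458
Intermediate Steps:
f(j) = 0
a(E, Q) = 0 (a(E, Q) = 2*0 = 0)
sqrt(a(-37, -31) + (11*0 + 7)) = sqrt(0 + (11*0 + 7)) = sqrt(0 + (0 + 7)) = sqrt(0 + 7) = sqrt(7)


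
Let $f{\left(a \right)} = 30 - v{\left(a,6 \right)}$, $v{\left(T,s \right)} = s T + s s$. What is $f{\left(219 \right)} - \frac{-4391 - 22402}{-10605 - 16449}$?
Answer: $- \frac{3970897}{3006} \approx -1321.0$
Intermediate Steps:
$v{\left(T,s \right)} = s^{2} + T s$ ($v{\left(T,s \right)} = T s + s^{2} = s^{2} + T s$)
$f{\left(a \right)} = -6 - 6 a$ ($f{\left(a \right)} = 30 - 6 \left(a + 6\right) = 30 - 6 \left(6 + a\right) = 30 - \left(36 + 6 a\right) = -6 - 6 a$)
$f{\left(219 \right)} - \frac{-4391 - 22402}{-10605 - 16449} = \left(-6 - 1314\right) - \frac{-4391 - 22402}{-10605 - 16449} = \left(-6 - 1314\right) - - \frac{26793}{-27054} = -1320 - \left(-26793\right) \left(- \frac{1}{27054}\right) = -1320 - \frac{2977}{3006} = - \frac{3970897}{3006}$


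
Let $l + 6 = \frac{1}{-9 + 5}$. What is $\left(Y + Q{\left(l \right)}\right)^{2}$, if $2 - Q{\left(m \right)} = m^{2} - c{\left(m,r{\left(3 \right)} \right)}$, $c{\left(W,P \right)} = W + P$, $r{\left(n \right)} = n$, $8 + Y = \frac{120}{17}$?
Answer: $\frac{125910841}{73984} \approx 1701.9$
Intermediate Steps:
$Y = - \frac{16}{17}$ ($Y = -8 + \frac{120}{17} = - \frac{16}{17} \approx -0.94118$)
$l = - \frac{25}{4}$ ($l = -6 + \frac{1}{-9 + 5} = -6 + \frac{1}{-4} = -6 - \frac{1}{4} = - \frac{25}{4} \approx -6.25$)
$c{\left(W,P \right)} = P + W$
$Q{\left(m \right)} = 5 + m - m^{2}$ ($Q{\left(m \right)} = 2 - \left(m^{2} - \left(3 + m\right)\right) = 2 - \left(-3 + m^{2} - m\right) = 2 + \left(3 + m - m^{2}\right) = 5 + m - m^{2}$)
$\left(Y + Q{\left(l \right)}\right)^{2} = \left(- \frac{16}{17} - \frac{645}{16}\right)^{2} = \left(- \frac{11221}{272}\right)^{2} = \frac{125910841}{73984}$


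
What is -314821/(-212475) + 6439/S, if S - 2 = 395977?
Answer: 14003403476/9348404225 ≈ 1.4979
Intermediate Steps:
S = 395979 (S = 2 + 395977 = 395979)
-314821/(-212475) + 6439/S = -314821/(-212475) + 6439/395979 = -314821*(-1/212475) + 6439*(1/395979) = 314821/212475 + 6439/395979 = 14003403476/9348404225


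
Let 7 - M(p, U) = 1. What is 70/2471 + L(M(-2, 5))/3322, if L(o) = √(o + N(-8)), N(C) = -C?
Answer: 10/353 + √14/3322 ≈ 0.029455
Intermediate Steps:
M(p, U) = 6 (M(p, U) = 7 - 1*1 = 7 - 1 = 6)
L(o) = √(8 + o) (L(o) = √(o - 1*(-8)) = √(o + 8) = √(8 + o))
70/2471 + L(M(-2, 5))/3322 = 70/2471 + √(8 + 6)/3322 = 70*(1/2471) + √14*(1/3322) = 10/353 + √14/3322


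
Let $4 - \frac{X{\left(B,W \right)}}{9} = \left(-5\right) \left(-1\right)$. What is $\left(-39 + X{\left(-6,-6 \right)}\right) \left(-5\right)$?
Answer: $240$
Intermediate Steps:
$X{\left(B,W \right)} = -9$ ($X{\left(B,W \right)} = 36 - 9 \left(\left(-5\right) \left(-1\right)\right) = 36 - 45 = -9$)
$\left(-39 + X{\left(-6,-6 \right)}\right) \left(-5\right) = \left(-39 - 9\right) \left(-5\right) = \left(-48\right) \left(-5\right) = 240$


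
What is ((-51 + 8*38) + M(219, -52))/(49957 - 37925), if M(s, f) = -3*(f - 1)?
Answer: 103/3008 ≈ 0.034242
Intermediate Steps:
M(s, f) = 3 - 3*f (M(s, f) = -3*(-1 + f) = 3 - 3*f)
((-51 + 8*38) + M(219, -52))/(49957 - 37925) = ((-51 + 8*38) + (3 - 3*(-52)))/(49957 - 37925) = ((-51 + 304) + (3 + 156))/12032 = (253 + 159)*(1/12032) = 412*(1/12032) = 103/3008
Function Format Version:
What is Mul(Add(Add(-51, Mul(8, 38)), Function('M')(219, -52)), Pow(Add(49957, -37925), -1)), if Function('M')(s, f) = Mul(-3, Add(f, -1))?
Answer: Rational(103, 3008) ≈ 0.034242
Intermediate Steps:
Function('M')(s, f) = Add(3, Mul(-3, f)) (Function('M')(s, f) = Mul(-3, Add(-1, f)) = Add(3, Mul(-3, f)))
Mul(Add(Add(-51, Mul(8, 38)), Function('M')(219, -52)), Pow(Add(49957, -37925), -1)) = Mul(Add(Add(-51, Mul(8, 38)), Add(3, Mul(-3, -52))), Pow(Add(49957, -37925), -1)) = Mul(Add(Add(-51, 304), Add(3, 156)), Pow(12032, -1)) = Mul(Add(253, 159), Rational(1, 12032)) = Mul(412, Rational(1, 12032)) = Rational(103, 3008)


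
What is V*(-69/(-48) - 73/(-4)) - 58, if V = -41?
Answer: -13843/16 ≈ -865.19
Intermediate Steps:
V*(-69/(-48) - 73/(-4)) - 58 = -41*(-69/(-48) - 73/(-4)) - 58 = -41*(-69*(-1/48) - 73*(-1/4)) - 58 = -41*(23/16 + 73/4) - 58 = -41*315/16 - 58 = -12915/16 - 58 = -13843/16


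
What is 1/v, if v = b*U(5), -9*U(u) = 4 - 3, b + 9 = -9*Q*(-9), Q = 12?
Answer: -1/107 ≈ -0.0093458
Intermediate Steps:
b = 963 (b = -9 - 9*12*(-9) = -9 - 108*(-9) = -9 + 972 = 963)
U(u) = -1/9 (U(u) = -(4 - 3)/9 = -1/9*1 = -1/9)
v = -107 (v = 963*(-1/9) = -107)
1/v = 1/(-107) = -1/107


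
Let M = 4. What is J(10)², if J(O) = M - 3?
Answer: 1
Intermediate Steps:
J(O) = 1 (J(O) = 4 - 3 = 1)
J(10)² = 1² = 1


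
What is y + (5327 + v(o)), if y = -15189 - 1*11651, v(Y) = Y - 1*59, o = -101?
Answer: -21673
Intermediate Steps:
v(Y) = -59 + Y (v(Y) = Y - 59 = -59 + Y)
y = -26840 (y = -15189 - 11651 = -26840)
y + (5327 + v(o)) = -26840 + (5327 + (-59 - 101)) = -26840 + (5327 - 160) = -26840 + 5167 = -21673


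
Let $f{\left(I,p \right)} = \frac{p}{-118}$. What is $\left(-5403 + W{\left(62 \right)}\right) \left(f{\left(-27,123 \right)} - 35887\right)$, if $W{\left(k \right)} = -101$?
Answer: $\frac{11654139328}{59} \approx 1.9753 \cdot 10^{8}$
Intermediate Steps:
$f{\left(I,p \right)} = - \frac{p}{118}$ ($f{\left(I,p \right)} = p \left(- \frac{1}{118}\right) = - \frac{p}{118}$)
$\left(-5403 + W{\left(62 \right)}\right) \left(f{\left(-27,123 \right)} - 35887\right) = \left(-5403 - 101\right) \left(\left(- \frac{1}{118}\right) 123 - 35887\right) = - 5504 \left(- \frac{123}{118} - 35887\right) = \left(-5504\right) \left(- \frac{4234789}{118}\right) = \frac{11654139328}{59}$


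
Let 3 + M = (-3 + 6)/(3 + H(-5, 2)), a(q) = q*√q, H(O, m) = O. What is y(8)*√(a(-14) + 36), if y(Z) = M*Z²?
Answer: -288*√(36 - 14*I*√14) ≈ -2032.0 + 1069.1*I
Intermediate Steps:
a(q) = q^(3/2)
M = -9/2 (M = -3 + (-3 + 6)/(3 - 5) = -3 + 3/(-2) = -3 + 3*(-½) = -3 - 3/2 = -9/2 ≈ -4.5000)
y(Z) = -9*Z²/2
y(8)*√(a(-14) + 36) = (-9/2*8²)*√((-14)^(3/2) + 36) = (-9/2*64)*√(-14*I*√14 + 36) = -288*√(36 - 14*I*√14)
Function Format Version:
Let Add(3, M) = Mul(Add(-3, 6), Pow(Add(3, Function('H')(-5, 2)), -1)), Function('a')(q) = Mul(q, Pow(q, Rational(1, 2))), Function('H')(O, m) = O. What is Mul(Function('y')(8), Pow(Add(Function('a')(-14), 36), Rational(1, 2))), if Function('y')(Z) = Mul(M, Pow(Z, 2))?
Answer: Mul(-288, Pow(Add(36, Mul(-14, I, Pow(14, Rational(1, 2)))), Rational(1, 2))) ≈ Add(-2032.0, Mul(1069.1, I))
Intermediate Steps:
Function('a')(q) = Pow(q, Rational(3, 2))
M = Rational(-9, 2) (M = Add(-3, Mul(Add(-3, 6), Pow(Add(3, -5), -1))) = Add(-3, Mul(3, Pow(-2, -1))) = Add(-3, Mul(3, Rational(-1, 2))) = Add(-3, Rational(-3, 2)) = Rational(-9, 2) ≈ -4.5000)
Function('y')(Z) = Mul(Rational(-9, 2), Pow(Z, 2))
Mul(Function('y')(8), Pow(Add(Function('a')(-14), 36), Rational(1, 2))) = Mul(Mul(Rational(-9, 2), Pow(8, 2)), Pow(Add(Pow(-14, Rational(3, 2)), 36), Rational(1, 2))) = Mul(Mul(Rational(-9, 2), 64), Pow(Add(Mul(-14, I, Pow(14, Rational(1, 2))), 36), Rational(1, 2))) = Mul(-288, Pow(Add(36, Mul(-14, I, Pow(14, Rational(1, 2)))), Rational(1, 2)))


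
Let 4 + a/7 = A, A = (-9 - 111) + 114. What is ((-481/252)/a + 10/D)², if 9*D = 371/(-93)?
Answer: 443814570546649/874075406400 ≈ 507.75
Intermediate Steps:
A = -6 (A = -120 + 114 = -6)
a = -70 (a = -28 + 7*(-6) = -28 - 42 = -70)
D = -371/837 (D = (371/(-93))/9 = (371*(-1/93))/9 = (⅑)*(-371/93) = -371/837 ≈ -0.44325)
((-481/252)/a + 10/D)² = (-481/252/(-70) + 10/(-371/837))² = (-481*1/252*(-1/70) + 10*(-837/371))² = (-481/252*(-1/70) - 8370/371)² = (481/17640 - 8370/371)² = (-21066907/934920)² = 443814570546649/874075406400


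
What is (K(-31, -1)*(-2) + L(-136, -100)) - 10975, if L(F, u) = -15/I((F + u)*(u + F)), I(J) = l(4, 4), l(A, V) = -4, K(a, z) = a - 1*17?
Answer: -43501/4 ≈ -10875.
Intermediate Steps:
K(a, z) = -17 + a (K(a, z) = a - 17 = -17 + a)
I(J) = -4
L(F, u) = 15/4 (L(F, u) = -15/(-4) = -15*(-¼) = 15/4)
(K(-31, -1)*(-2) + L(-136, -100)) - 10975 = ((-17 - 31)*(-2) + 15/4) - 10975 = (-48*(-2) + 15/4) - 10975 = (96 + 15/4) - 10975 = 399/4 - 10975 = -43501/4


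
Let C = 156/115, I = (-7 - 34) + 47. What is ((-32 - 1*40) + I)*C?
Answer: -10296/115 ≈ -89.530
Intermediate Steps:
I = 6 (I = -41 + 47 = 6)
C = 156/115 (C = 156*(1/115) = 156/115 ≈ 1.3565)
((-32 - 1*40) + I)*C = ((-32 - 1*40) + 6)*(156/115) = ((-32 - 40) + 6)*(156/115) = (-72 + 6)*(156/115) = -66*156/115 = -10296/115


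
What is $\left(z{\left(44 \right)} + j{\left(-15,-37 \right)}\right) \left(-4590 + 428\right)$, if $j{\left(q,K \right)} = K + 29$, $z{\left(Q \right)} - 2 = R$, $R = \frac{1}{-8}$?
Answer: $\frac{101969}{4} \approx 25492.0$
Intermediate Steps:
$R = - \frac{1}{8} \approx -0.125$
$z{\left(Q \right)} = \frac{15}{8}$ ($z{\left(Q \right)} = 2 - \frac{1}{8} = \frac{15}{8}$)
$j{\left(q,K \right)} = 29 + K$
$\left(z{\left(44 \right)} + j{\left(-15,-37 \right)}\right) \left(-4590 + 428\right) = \left(\frac{15}{8} + \left(29 - 37\right)\right) \left(-4590 + 428\right) = \left(\frac{15}{8} - 8\right) \left(-4162\right) = \left(- \frac{49}{8}\right) \left(-4162\right) = \frac{101969}{4}$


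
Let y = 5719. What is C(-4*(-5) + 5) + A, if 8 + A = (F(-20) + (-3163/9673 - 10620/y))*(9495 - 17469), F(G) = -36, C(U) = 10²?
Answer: 16848827899490/55319887 ≈ 3.0457e+5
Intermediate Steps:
C(U) = 100
A = 16843295910790/55319887 (A = -8 + (-36 + (-3163/9673 - 10620/5719))*(9495 - 17469) = -8 + (-36 + (-3163*1/9673 - 10620*1/5719))*(-7974) = -8 + (-36 + (-3163/9673 - 10620/5719))*(-7974) = -8 + (-36 - 120816457/55319887)*(-7974) = -8 - 2112332389/55319887*(-7974) = -8 + 16843738469886/55319887 = 16843295910790/55319887 ≈ 3.0447e+5)
C(-4*(-5) + 5) + A = 100 + 16843295910790/55319887 = 16848827899490/55319887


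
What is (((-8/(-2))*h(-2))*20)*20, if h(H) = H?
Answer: -3200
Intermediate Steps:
(((-8/(-2))*h(-2))*20)*20 = ((-8/(-2)*(-2))*20)*20 = ((-8*(-½)*(-2))*20)*20 = ((4*(-2))*20)*20 = -8*20*20 = -160*20 = -3200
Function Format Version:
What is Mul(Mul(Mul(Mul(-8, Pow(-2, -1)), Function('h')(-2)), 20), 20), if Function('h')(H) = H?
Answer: -3200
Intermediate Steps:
Mul(Mul(Mul(Mul(-8, Pow(-2, -1)), Function('h')(-2)), 20), 20) = Mul(Mul(Mul(Mul(-8, Pow(-2, -1)), -2), 20), 20) = Mul(Mul(Mul(Mul(-8, Rational(-1, 2)), -2), 20), 20) = Mul(Mul(Mul(4, -2), 20), 20) = Mul(Mul(-8, 20), 20) = Mul(-160, 20) = -3200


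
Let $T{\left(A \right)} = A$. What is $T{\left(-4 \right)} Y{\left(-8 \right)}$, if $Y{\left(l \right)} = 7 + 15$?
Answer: $-88$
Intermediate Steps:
$Y{\left(l \right)} = 22$
$T{\left(-4 \right)} Y{\left(-8 \right)} = \left(-4\right) 22 = -88$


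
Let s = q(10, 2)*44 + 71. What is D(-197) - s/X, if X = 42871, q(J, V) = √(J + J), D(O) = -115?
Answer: -4930236/42871 - 88*√5/42871 ≈ -115.01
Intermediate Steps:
q(J, V) = √2*√J (q(J, V) = √(2*J) = √2*√J)
s = 71 + 88*√5 (s = (√2*√10)*44 + 71 = (2*√5)*44 + 71 = 88*√5 + 71 = 71 + 88*√5 ≈ 267.77)
D(-197) - s/X = -115 - (71 + 88*√5)/42871 = -115 - (71/42871 + 88*√5/42871) = -115 + (-71/42871 - 88*√5/42871) = -4930236/42871 - 88*√5/42871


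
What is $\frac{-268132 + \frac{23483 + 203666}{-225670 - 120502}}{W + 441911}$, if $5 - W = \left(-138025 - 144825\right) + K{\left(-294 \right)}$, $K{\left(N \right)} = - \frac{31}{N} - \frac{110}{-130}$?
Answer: $- \frac{177379054117083}{479457223068290} \approx -0.36996$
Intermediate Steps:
$K{\left(N \right)} = \frac{11}{13} - \frac{31}{N}$ ($K{\left(N \right)} = - \frac{31}{N} - - \frac{11}{13} = - \frac{31}{N} + \frac{11}{13} = \frac{11}{13} - \frac{31}{N}$)
$W = \frac{1081068173}{3822}$ ($W = 5 - \left(\left(-138025 - 144825\right) + \left(\frac{11}{13} - \frac{31}{-294}\right)\right) = 5 - \left(-282850 + \left(\frac{11}{13} - - \frac{31}{294}\right)\right) = 5 - \left(-282850 + \left(\frac{11}{13} + \frac{31}{294}\right)\right) = 5 - \left(-282850 + \frac{3637}{3822}\right) = 5 - - \frac{1081049063}{3822} = 5 + \frac{1081049063}{3822} = \frac{1081068173}{3822} \approx 2.8285 \cdot 10^{5}$)
$\frac{-268132 + \frac{23483 + 203666}{-225670 - 120502}}{W + 441911} = \frac{-268132 + \frac{23483 + 203666}{-225670 - 120502}}{\frac{1081068173}{3822} + 441911} = \frac{-268132 + \frac{227149}{-346172}}{\frac{2770052015}{3822}} = \left(-268132 + 227149 \left(- \frac{1}{346172}\right)\right) \frac{3822}{2770052015} = \left(-268132 - \frac{227149}{346172}\right) \frac{3822}{2770052015} = \left(- \frac{92820017853}{346172}\right) \frac{3822}{2770052015} = - \frac{177379054117083}{479457223068290}$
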